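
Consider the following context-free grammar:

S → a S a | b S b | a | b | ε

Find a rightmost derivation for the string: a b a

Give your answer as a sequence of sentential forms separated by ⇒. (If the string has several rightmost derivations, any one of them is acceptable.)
Start with S.
Step 1: the rightmost non-terminal is S; apply S → a S a:  a S a
Step 2: the rightmost non-terminal is S; apply S → b:  a b a

Final answer: S ⇒ a S a ⇒ a b a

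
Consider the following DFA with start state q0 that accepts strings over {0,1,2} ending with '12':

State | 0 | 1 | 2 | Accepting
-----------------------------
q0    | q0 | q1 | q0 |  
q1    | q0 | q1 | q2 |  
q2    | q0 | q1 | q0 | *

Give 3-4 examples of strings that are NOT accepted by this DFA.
Any strings that end in a non-accepting state work; for example:
"011": q0 → q0 → q1 → q1; q1 is not accepting → rejected
"100": q0 → q1 → q0 → q0; q0 is not accepting → rejected
"220": q0 → q0 → q0 → q0; q0 is not accepting → rejected
"2111": q0 → q0 → q1 → q1 → q1; q1 is not accepting → rejected

Final answer: "011", "100", "220", "2111"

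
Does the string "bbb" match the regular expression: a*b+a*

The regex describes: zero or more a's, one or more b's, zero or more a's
Yes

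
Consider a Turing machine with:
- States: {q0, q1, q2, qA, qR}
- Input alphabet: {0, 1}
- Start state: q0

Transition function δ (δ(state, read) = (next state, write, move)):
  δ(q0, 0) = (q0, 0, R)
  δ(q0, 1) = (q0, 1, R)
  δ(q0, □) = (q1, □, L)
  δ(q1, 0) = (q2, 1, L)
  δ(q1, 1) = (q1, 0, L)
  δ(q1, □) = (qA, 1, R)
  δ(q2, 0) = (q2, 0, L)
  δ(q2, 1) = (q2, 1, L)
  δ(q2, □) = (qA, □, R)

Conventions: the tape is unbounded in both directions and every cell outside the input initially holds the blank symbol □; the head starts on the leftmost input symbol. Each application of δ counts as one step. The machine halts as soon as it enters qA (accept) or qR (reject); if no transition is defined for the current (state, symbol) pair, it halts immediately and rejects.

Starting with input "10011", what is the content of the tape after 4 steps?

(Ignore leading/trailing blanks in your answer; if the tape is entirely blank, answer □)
Step 0: [q0]10011 (head at position 0)
Step 1: δ(q0, 1) = (q0, 1, R)  ⊢  1[q0]0011 (head at position 1)
Step 2: δ(q0, 0) = (q0, 0, R)  ⊢  10[q0]011 (head at position 2)
Step 3: δ(q0, 0) = (q0, 0, R)  ⊢  100[q0]11 (head at position 3)
Step 4: δ(q0, 1) = (q0, 1, R)  ⊢  1001[q0]1 (head at position 4)
Tape after 4 steps (ignoring surrounding blanks): 10011

Final answer: Tape: 10011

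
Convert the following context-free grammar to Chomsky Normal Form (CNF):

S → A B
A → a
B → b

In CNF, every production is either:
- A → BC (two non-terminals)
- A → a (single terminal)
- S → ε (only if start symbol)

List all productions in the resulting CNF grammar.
The grammar has no ε-productions or unit productions to eliminate.
S → A B is already in CNF (two non-terminals) – keep it.
A → a is already in CNF (single terminal) – keep it.
B → b is already in CNF (single terminal) – keep it.
Resulting CNF grammar (3 productions): A → a; B → b; S → A B

Final answer: A → a; B → b; S → A B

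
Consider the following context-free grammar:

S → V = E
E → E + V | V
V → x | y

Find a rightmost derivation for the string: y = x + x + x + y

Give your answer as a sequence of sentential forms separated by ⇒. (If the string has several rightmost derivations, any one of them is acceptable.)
Start with S.
Step 1: the rightmost non-terminal is S; apply S → V = E:  V = E
Step 2: the rightmost non-terminal is E; apply E → E + V:  V = E + V
Step 3: the rightmost non-terminal is V; apply V → y:  V = E + y
Step 4: the rightmost non-terminal is E; apply E → E + V:  V = E + V + y
Step 5: the rightmost non-terminal is V; apply V → x:  V = E + x + y
Step 6: the rightmost non-terminal is E; apply E → E + V:  V = E + V + x + y
Step 7: the rightmost non-terminal is V; apply V → x:  V = E + x + x + y
Step 8: the rightmost non-terminal is E; apply E → V:  V = V + x + x + y
Step 9: the rightmost non-terminal is V; apply V → x:  V = x + x + x + y
Step 10: the rightmost non-terminal is V; apply V → y:  y = x + x + x + y

Final answer: S ⇒ V = E ⇒ V = E + V ⇒ V = E + y ⇒ V = E + V + y ⇒ V = E + x + y ⇒ V = E + V + x + y ⇒ V = E + x + x + y ⇒ V = V + x + x + y ⇒ V = x + x + x + y ⇒ y = x + x + x + y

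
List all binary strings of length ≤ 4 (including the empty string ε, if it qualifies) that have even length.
Checking every binary string of length 0 to 4:
  Length 0: accepted: ε | rejected: (none)
  Length 1: accepted: (none) | rejected: 0, 1
  Length 2: accepted: 00, 01, 10, 11 | rejected: (none)
  Length 3: accepted: (none) | rejected: 000, 001, 010, 011, 100, 101, 110, 111
  Length 4: accepted: 0000, 0001, 0010, 0011, 0100, 0101, 0110, 0111, 1000, 1001, 1010, 1011, 1100, 1101, 1110, 1111 | rejected: (none)
Total: 21 string(s).

Final answer: ε, 00, 01, 10, 11, 0000, 0001, 0010, 0011, 0100, 0101, 0110, 0111, 1000, 1001, 1010, 1011, 1100, 1101, 1110, 1111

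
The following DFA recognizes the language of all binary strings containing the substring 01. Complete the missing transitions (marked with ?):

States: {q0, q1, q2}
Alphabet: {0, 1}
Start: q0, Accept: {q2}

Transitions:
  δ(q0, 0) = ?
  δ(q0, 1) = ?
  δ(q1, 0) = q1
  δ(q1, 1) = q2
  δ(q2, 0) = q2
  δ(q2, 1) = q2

What each state remembers (consistent with the given transitions and accept states):
  q0: 01 not seen yet and the last symbol was not 0
  q1: 01 not seen yet and the last symbol was 0
  q2: the substring 01 has already been seen
Filling in the missing entries:
  δ(q0, 0): in q0 (01 not seen yet and the last symbol was not 0), after reading 0 we have: 01 not seen yet and the last symbol was 0 → q1
  δ(q0, 1): in q0 (01 not seen yet and the last symbol was not 0), after reading 1 we have: 01 not seen yet and the last symbol was not 0 → q0

Final answer: δ(q0, 0) = q1; δ(q0, 1) = q0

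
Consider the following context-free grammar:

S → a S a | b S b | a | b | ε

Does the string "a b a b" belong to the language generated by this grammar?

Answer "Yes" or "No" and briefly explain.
Every production places the same symbol at both ends (or yields a single symbol / ε), so every derived string is a palindrome. a b a b reversed is b a b a ≠ a b a b, so it is not a palindrome and cannot be derived (already the first step fails: the string starts with a but ends with b, so neither S → a S a nor S → b S b fits).

Final answer: No - no valid derivation exists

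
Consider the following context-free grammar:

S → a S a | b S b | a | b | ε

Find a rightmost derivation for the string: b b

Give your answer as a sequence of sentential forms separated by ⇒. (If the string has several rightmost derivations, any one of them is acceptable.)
Start with S.
Step 1: the rightmost non-terminal is S; apply S → b S b:  b S b
Step 2: the rightmost non-terminal is S; apply S → ε:  b b

Final answer: S ⇒ b S b ⇒ b b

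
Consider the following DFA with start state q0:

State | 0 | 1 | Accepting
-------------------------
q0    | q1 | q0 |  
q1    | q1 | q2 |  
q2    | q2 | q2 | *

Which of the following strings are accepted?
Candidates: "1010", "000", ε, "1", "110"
"1010": q0 → q0 → q1 → q2 → q2; q2 is accepting → accepted
"000": q0 → q1 → q1 → q1; q1 is not accepting → rejected
ε: q0; q0 is not accepting → rejected
"1": q0 → q0; q0 is not accepting → rejected
"110": q0 → q0 → q0 → q1; q1 is not accepting → rejected

Final answer: "1010"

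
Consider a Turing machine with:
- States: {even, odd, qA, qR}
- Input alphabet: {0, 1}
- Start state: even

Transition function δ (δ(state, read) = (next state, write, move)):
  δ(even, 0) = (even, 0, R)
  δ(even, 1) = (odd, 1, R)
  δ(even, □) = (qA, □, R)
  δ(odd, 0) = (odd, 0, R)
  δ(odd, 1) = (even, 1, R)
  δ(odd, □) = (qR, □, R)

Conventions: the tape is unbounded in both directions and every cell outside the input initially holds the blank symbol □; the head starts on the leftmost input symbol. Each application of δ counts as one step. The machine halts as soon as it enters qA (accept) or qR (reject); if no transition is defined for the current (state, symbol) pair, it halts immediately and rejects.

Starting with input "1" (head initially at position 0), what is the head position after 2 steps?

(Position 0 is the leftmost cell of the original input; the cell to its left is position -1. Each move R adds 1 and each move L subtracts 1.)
Step 0: [even]1 (head at position 0)
Step 1: δ(even, 1) = (odd, 1, R)  ⊢  1[odd]□ (head at position 1)
Step 2: δ(odd, □) = (qR, □, R)  ⊢  1□[qR]□ (head at position 2)
Head position after 2 steps: 2

Final answer: Position 2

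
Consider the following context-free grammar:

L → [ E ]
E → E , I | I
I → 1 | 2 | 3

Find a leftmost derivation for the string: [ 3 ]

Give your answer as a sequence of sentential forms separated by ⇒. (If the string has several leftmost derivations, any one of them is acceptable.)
Start with L.
Step 1: the leftmost non-terminal is L; apply L → [ E ]:  [ E ]
Step 2: the leftmost non-terminal is E; apply E → I:  [ I ]
Step 3: the leftmost non-terminal is I; apply I → 3:  [ 3 ]

Final answer: L ⇒ [ E ] ⇒ [ I ] ⇒ [ 3 ]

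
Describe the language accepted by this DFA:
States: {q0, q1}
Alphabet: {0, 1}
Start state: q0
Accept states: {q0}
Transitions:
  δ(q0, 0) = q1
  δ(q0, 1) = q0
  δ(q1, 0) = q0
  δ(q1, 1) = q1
Analyzing the DFA structure:
Start state: q0
Accept states: {q0}
Interpreting what each state remembers (checking against the transitions):
  q0: an even number of 0s has been read so far
  q1: an odd number of 0s has been read so far
  δ(q0, 0): in q0 (an even number of 0s has been read so far), after reading 0 we have: an odd number of 0s has been read so far → q1
  δ(q0, 1): in q0 (an even number of 0s has been read so far), after reading 1 we have: an even number of 0s has been read so far → q0
  δ(q1, 0): in q1 (an odd number of 0s has been read so far), after reading 0 we have: an even number of 0s has been read so far → q0
  δ(q1, 1): in q1 (an odd number of 0s has been read so far), after reading 1 we have: an odd number of 0s has been read so far → q1
A string is accepted iff it ends in {q0}, i.e. an even number of 0s has been read so far.
Language: All binary strings with an even number of 0s

Final answer: All binary strings with an even number of 0s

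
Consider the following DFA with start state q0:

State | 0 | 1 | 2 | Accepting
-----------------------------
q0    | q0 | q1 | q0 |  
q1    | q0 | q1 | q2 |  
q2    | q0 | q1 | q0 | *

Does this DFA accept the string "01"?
Start in q0.
Read '0': q0 → q0
Read '1': q0 → q1
Final state q1 is not accepting, so the string is rejected.

Final answer: No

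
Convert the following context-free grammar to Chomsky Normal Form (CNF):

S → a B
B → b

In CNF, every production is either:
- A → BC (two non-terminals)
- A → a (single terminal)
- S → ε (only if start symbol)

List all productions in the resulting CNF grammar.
The grammar has no ε-productions or unit productions to eliminate.
S → a B has terminal a in a right-hand side of length ≥ 2: introduce T_a → a and use T_a in place of a.
B → b is already in CNF (single terminal) – keep it.
S → a B becomes S → T_a B.
Resulting CNF grammar (3 productions): T_a → a; B → b; S → T_a B

Final answer: T_a → a; B → b; S → T_a B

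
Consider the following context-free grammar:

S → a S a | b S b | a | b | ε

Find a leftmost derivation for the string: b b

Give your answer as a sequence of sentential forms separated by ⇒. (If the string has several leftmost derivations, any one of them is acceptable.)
Start with S.
Step 1: the leftmost non-terminal is S; apply S → b S b:  b S b
Step 2: the leftmost non-terminal is S; apply S → ε:  b b

Final answer: S ⇒ b S b ⇒ b b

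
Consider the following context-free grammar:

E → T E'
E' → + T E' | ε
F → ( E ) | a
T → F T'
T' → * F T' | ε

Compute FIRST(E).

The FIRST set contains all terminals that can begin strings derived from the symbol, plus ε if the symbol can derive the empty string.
FIRST(F): F → ( E ) contributes '(' and F → a contributes 'a', so FIRST(F) = {(, a}. F is not nullable.
FIRST(T): T → F T' begins with F, and F is not nullable, so FIRST(T) = FIRST(F) = {(, a}.
FIRST(E): E → T E' begins with T, and T is not nullable, so FIRST(E) = FIRST(T) = {(, a}.

Final answer: {(, a}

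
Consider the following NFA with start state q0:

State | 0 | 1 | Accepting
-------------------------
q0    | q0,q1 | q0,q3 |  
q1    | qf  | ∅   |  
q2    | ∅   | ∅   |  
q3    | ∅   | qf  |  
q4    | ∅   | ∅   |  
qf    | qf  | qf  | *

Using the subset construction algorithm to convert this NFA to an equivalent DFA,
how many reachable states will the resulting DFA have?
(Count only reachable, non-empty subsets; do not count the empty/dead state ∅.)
Start subset: {q0}
{q0}: on 0 → {q0, q1}, on 1 → {q0, q3}
{q0, q1}: on 0 → {q0, q1, qf}, on 1 → {q0, q3}
{q0, q3}: on 0 → {q0, q1}, on 1 → {q0, q3, qf}
{q0, q1, qf}: on 0 → {q0, q1, qf}, on 1 → {q0, q3, qf}
{q0, q3, qf}: on 0 → {q0, q1, qf}, on 1 → {q0, q3, qf}
Reachable non-empty subsets: {q0}, {q0, q1}, {q0, q3}, {q0, q1, qf}, {q0, q3, qf} — 5 in total.

Final answer: 5 states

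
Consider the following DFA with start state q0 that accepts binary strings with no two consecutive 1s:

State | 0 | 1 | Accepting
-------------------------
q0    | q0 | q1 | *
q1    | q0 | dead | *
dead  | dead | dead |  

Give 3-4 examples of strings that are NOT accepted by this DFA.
Any strings that end in a non-accepting state work; for example:
"011": q0 → q0 → q1 → dead; dead is not accepting → rejected
"0110": q0 → q0 → q1 → dead → dead; dead is not accepting → rejected
"0111": q0 → q0 → q1 → dead → dead; dead is not accepting → rejected
"1100": q0 → q1 → dead → dead → dead; dead is not accepting → rejected

Final answer: "011", "0110", "0111", "1100"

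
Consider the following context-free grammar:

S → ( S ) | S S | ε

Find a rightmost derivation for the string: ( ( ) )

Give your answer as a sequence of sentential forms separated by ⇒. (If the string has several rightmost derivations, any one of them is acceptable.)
Start with S.
Step 1: the rightmost non-terminal is S; apply S → ( S ):  ( S )
Step 2: the rightmost non-terminal is S; apply S → ( S ):  ( ( S ) )
Step 3: the rightmost non-terminal is S; apply S → ε:  ( ( ) )

Final answer: S ⇒ ( S ) ⇒ ( ( S ) ) ⇒ ( ( ) )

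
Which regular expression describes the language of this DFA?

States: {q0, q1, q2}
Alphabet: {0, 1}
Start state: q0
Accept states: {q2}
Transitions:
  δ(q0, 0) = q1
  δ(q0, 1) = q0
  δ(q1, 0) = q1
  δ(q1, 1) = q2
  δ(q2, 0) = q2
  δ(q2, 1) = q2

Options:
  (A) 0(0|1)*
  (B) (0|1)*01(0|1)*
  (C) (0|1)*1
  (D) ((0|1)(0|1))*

Testing sample strings against the DFA:
  '11' -> rejected
  '0111' -> accepted
  '10011' -> accepted
  '0110' -> accepted
Checking each option for a counterexample:
  (A) 0(0|1)*: '0' is rejected by the DFA but matches the regex → eliminated
  (B) (0|1)*01(0|1)*: agrees with the DFA on all strings of length ≤ 4
  (C) (0|1)*1: '1' is rejected by the DFA but matches the regex → eliminated
  (D) ((0|1)(0|1))*: ε is rejected by the DFA but matches the regex → eliminated
Only (B) (0|1)*01(0|1)* is consistent with the DFA.

Final answer: (B) (0|1)*01(0|1)*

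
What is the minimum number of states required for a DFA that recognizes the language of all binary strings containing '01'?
Language: binary strings containing '01'
Lower bound (Myhill–Nerode): the prefixes ε, 0, 01 are pairwise distinguishable:
  ε vs 01: suffix ε distinguishes them (ε is rejected, 01 is accepted)
  0 vs 01: suffix ε distinguishes them (0 is rejected, 01 is accepted)
  ε vs 0: suffix 1 distinguishes them (ε·1 = 1 is rejected, 0·1 = 01 is accepted)
So any DFA needs at least 3 states.
Upper bound: a DFA with 3 states exists (one state per class above: 'no progress', 'last symbol 0', and 'seen 01' (accepting sink)).
Minimum states: 3

Final answer: 3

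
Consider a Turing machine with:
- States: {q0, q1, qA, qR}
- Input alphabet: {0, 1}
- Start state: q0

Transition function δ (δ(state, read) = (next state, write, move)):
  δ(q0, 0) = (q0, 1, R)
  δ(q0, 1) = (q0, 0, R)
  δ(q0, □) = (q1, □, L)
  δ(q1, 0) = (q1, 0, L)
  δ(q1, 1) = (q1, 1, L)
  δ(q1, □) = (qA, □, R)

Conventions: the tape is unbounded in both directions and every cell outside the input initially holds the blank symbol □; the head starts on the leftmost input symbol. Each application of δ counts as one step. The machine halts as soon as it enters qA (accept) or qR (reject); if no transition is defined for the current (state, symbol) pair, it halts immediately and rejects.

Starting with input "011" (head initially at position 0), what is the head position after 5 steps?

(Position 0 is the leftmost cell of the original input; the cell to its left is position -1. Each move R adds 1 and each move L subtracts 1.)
Step 0: [q0]011 (head at position 0)
Step 1: δ(q0, 0) = (q0, 1, R)  ⊢  1[q0]11 (head at position 1)
Step 2: δ(q0, 1) = (q0, 0, R)  ⊢  10[q0]1 (head at position 2)
Step 3: δ(q0, 1) = (q0, 0, R)  ⊢  100[q0]□ (head at position 3)
Step 4: δ(q0, □) = (q1, □, L)  ⊢  10[q1]0□ (head at position 2)
Step 5: δ(q1, 0) = (q1, 0, L)  ⊢  1[q1]00□ (head at position 1)
Head position after 5 steps: 1

Final answer: Position 1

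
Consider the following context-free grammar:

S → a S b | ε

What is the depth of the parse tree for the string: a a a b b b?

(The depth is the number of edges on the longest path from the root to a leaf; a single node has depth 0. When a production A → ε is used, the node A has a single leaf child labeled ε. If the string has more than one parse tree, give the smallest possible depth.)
The only parse tree applies S → a S b 3 times (once per matching a…b pair) and then S → ε.
The S nodes sit at depths 0, 1, …, 3; the innermost S (depth 3) has the single child ε at depth 4.
The terminal leaves a, b are at depths 1..3, so the longest root-to-leaf path is S → S → … → S → ε with 4 edges.
Depth = 4.

Final answer: 4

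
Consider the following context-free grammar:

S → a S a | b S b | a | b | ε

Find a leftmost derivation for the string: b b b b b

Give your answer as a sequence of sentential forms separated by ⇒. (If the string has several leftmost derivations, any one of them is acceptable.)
Start with S.
Step 1: the leftmost non-terminal is S; apply S → b S b:  b S b
Step 2: the leftmost non-terminal is S; apply S → b S b:  b b S b b
Step 3: the leftmost non-terminal is S; apply S → b:  b b b b b

Final answer: S ⇒ b S b ⇒ b b S b b ⇒ b b b b b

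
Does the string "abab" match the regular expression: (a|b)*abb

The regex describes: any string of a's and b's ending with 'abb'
No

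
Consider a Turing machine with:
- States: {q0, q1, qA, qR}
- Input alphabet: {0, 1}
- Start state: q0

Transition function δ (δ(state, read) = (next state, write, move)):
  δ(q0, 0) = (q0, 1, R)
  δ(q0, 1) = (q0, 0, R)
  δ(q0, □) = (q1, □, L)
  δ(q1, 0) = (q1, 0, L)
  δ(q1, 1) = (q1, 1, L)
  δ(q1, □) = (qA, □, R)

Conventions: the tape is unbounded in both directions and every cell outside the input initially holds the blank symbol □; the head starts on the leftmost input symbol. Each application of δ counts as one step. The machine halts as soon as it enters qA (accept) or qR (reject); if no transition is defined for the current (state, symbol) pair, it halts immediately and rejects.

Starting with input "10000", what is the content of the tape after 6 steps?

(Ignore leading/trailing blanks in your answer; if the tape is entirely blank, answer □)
Step 0: [q0]10000 (head at position 0)
Step 1: δ(q0, 1) = (q0, 0, R)  ⊢  0[q0]0000 (head at position 1)
Step 2: δ(q0, 0) = (q0, 1, R)  ⊢  01[q0]000 (head at position 2)
Step 3: δ(q0, 0) = (q0, 1, R)  ⊢  011[q0]00 (head at position 3)
Step 4: δ(q0, 0) = (q0, 1, R)  ⊢  0111[q0]0 (head at position 4)
Step 5: δ(q0, 0) = (q0, 1, R)  ⊢  01111[q0]□ (head at position 5)
Step 6: δ(q0, □) = (q1, □, L)  ⊢  0111[q1]1□ (head at position 4)
Tape after 6 steps (ignoring surrounding blanks): 01111

Final answer: Tape: 01111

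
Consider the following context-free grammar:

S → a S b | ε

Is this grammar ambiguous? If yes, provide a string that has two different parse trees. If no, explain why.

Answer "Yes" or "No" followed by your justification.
At every step exactly one production applies: if the remaining string to generate is non-empty it starts with a and ends with b, forcing S → a S b; if it is empty, S → ε is forced. Hence each string a^n b^n has exactly one derivation (S → a S b applied n times, then S → ε) and one parse tree.

Final answer: No - the grammar is unambiguous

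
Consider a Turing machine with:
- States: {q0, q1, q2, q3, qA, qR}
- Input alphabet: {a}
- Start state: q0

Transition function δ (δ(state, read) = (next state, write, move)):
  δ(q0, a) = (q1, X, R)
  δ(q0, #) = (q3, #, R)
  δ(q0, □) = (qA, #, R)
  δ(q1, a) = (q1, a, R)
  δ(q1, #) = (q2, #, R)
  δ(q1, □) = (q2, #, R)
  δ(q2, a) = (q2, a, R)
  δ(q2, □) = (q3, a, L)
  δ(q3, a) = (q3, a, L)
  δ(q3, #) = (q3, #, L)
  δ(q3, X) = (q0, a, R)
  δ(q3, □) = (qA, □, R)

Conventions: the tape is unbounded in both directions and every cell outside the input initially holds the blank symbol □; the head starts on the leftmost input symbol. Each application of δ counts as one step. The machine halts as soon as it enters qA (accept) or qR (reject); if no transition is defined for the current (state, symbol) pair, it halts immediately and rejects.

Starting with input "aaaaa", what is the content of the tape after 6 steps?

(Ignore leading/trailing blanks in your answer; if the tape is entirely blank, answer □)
Step 0: [q0]aaaaa (head at position 0)
Step 1: δ(q0, a) = (q1, X, R)  ⊢  X[q1]aaaa (head at position 1)
Step 2: δ(q1, a) = (q1, a, R)  ⊢  Xa[q1]aaa (head at position 2)
Step 3: δ(q1, a) = (q1, a, R)  ⊢  Xaa[q1]aa (head at position 3)
Step 4: δ(q1, a) = (q1, a, R)  ⊢  Xaaa[q1]a (head at position 4)
Step 5: δ(q1, a) = (q1, a, R)  ⊢  Xaaaa[q1]□ (head at position 5)
Step 6: δ(q1, □) = (q2, #, R)  ⊢  Xaaaa#[q2]□ (head at position 6)
Tape after 6 steps (ignoring surrounding blanks): Xaaaa#

Final answer: Tape: Xaaaa#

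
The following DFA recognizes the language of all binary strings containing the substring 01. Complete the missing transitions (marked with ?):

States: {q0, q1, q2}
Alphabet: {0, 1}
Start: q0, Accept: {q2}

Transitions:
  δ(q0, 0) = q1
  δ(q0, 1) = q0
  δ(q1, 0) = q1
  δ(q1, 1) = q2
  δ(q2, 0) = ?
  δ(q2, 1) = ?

What each state remembers (consistent with the given transitions and accept states):
  q0: 01 not seen yet and the last symbol was not 0
  q1: 01 not seen yet and the last symbol was 0
  q2: the substring 01 has already been seen
Filling in the missing entries:
  δ(q2, 0): in q2 (the substring 01 has already been seen), after reading 0 we have: the substring 01 has already been seen → q2
  δ(q2, 1): in q2 (the substring 01 has already been seen), after reading 1 we have: the substring 01 has already been seen → q2

Final answer: δ(q2, 0) = q2; δ(q2, 1) = q2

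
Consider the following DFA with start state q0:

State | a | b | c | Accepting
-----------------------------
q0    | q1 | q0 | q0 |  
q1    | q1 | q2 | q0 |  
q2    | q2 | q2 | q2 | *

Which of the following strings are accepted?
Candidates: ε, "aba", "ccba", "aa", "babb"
ε: q0; q0 is not accepting → rejected
"aba": q0 → q1 → q2 → q2; q2 is accepting → accepted
"ccba": q0 → q0 → q0 → q0 → q1; q1 is not accepting → rejected
"aa": q0 → q1 → q1; q1 is not accepting → rejected
"babb": q0 → q0 → q1 → q2 → q2; q2 is accepting → accepted

Final answer: "aba", "babb"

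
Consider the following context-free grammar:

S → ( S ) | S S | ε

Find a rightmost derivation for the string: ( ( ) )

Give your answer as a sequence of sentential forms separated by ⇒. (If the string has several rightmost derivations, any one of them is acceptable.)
Start with S.
Step 1: the rightmost non-terminal is S; apply S → ( S ):  ( S )
Step 2: the rightmost non-terminal is S; apply S → ( S ):  ( ( S ) )
Step 3: the rightmost non-terminal is S; apply S → ε:  ( ( ) )

Final answer: S ⇒ ( S ) ⇒ ( ( S ) ) ⇒ ( ( ) )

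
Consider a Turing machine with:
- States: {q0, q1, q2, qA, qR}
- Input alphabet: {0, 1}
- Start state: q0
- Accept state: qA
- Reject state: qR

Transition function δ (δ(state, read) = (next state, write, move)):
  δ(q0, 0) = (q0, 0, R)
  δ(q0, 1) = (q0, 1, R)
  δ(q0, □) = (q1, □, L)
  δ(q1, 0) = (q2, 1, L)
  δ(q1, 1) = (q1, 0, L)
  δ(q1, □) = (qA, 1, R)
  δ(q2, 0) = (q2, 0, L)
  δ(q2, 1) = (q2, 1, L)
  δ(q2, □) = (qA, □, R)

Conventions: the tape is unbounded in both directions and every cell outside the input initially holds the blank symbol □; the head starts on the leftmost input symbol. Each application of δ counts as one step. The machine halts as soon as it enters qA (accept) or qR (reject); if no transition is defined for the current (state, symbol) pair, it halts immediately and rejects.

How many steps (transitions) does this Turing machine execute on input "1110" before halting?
Step 0: [q0]1110 (head at position 0)
Step 1: δ(q0, 1) = (q0, 1, R)  ⊢  1[q0]110 (head at position 1)
Step 2: δ(q0, 1) = (q0, 1, R)  ⊢  11[q0]10 (head at position 2)
Step 3: δ(q0, 1) = (q0, 1, R)  ⊢  111[q0]0 (head at position 3)
Step 4: δ(q0, 0) = (q0, 0, R)  ⊢  1110[q0]□ (head at position 4)
Step 5: δ(q0, □) = (q1, □, L)  ⊢  111[q1]0□ (head at position 3)
Step 6: δ(q1, 0) = (q2, 1, L)  ⊢  11[q2]11□ (head at position 2)
Step 7: δ(q2, 1) = (q2, 1, L)  ⊢  1[q2]111□ (head at position 1)
Step 8: δ(q2, 1) = (q2, 1, L)  ⊢  [q2]1111□ (head at position 0)
Step 9: δ(q2, 1) = (q2, 1, L)  ⊢  [q2]□1111□ (head at position -1)
Step 10: δ(q2, □) = (qA, □, R)  ⊢  □[qA]1111□ (head at position 0)
The machine is in qA, so it halts and accepts.
Number of transitions executed: 10.

Final answer: 10 steps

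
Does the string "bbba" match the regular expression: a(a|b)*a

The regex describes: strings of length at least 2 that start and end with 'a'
No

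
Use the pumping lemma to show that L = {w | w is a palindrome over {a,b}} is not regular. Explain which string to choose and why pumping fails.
Language: L = {w | w is a palindrome over {a,b}} (strings that read the same forwards and backwards)
Step 1: Assume for contradiction that L is regular, with pumping length p.
Step 2: Choose s = a^p b a^p. Then s ∈ L (it reads the same forwards and backwards) and |s| ≥ p.
Step 3: Consider any decomposition s = xyz with |xy| ≤ p and |y| > 0. Since |xy| ≤ p and the first p symbols of s are all a's, y = a^k for some k with 1 ≤ k ≤ p.
Step 4: Pumping up (i = 2): xy²z = a^(p+k) b a^p. Its reverse is a^p b a^(p+k) ≠ a^(p+k) b a^p (the single b is no longer in the middle), so xy²z is not a palindrome and xy²z ∉ L.
This contradicts the pumping lemma, so L is not regular.

Final answer: Choose s = a^p b a^p. Since |xy| ≤ p, y = a^k with k ≥ 1. Then xy²z = a^(p+k) b a^p is not a palindrome, so ∉ L.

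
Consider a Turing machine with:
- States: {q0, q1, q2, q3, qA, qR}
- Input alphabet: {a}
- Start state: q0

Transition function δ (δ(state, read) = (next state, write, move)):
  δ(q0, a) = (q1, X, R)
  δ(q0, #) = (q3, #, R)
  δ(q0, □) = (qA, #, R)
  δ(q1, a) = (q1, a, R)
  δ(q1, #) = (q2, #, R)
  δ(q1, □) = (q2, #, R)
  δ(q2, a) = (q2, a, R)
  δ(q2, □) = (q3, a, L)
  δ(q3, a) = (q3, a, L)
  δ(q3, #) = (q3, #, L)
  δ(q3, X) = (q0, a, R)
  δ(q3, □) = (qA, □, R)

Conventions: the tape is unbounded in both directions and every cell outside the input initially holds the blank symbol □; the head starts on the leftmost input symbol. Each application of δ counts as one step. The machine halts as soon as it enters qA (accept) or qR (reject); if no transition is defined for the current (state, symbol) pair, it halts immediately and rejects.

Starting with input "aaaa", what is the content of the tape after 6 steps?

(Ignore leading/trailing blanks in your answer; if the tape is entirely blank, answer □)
Step 0: [q0]aaaa (head at position 0)
Step 1: δ(q0, a) = (q1, X, R)  ⊢  X[q1]aaa (head at position 1)
Step 2: δ(q1, a) = (q1, a, R)  ⊢  Xa[q1]aa (head at position 2)
Step 3: δ(q1, a) = (q1, a, R)  ⊢  Xaa[q1]a (head at position 3)
Step 4: δ(q1, a) = (q1, a, R)  ⊢  Xaaa[q1]□ (head at position 4)
Step 5: δ(q1, □) = (q2, #, R)  ⊢  Xaaa#[q2]□ (head at position 5)
Step 6: δ(q2, □) = (q3, a, L)  ⊢  Xaaa[q3]#a (head at position 4)
Tape after 6 steps (ignoring surrounding blanks): Xaaa#a

Final answer: Tape: Xaaa#a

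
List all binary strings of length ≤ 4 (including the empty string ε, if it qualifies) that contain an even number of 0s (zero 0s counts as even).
Checking every binary string of length 0 to 4:
  Length 0: accepted: ε | rejected: (none)
  Length 1: accepted: 1 | rejected: 0
  Length 2: accepted: 00, 11 | rejected: 01, 10
  Length 3: accepted: 001, 010, 100, 111 | rejected: 000, 011, 101, 110
  Length 4: accepted: 0000, 0011, 0101, 0110, 1001, 1010, 1100, 1111 | rejected: 0001, 0010, 0100, 0111, 1000, 1011, 1101, 1110
Total: 16 string(s).

Final answer: ε, 1, 00, 11, 001, 010, 100, 111, 0000, 0011, 0101, 0110, 1001, 1010, 1100, 1111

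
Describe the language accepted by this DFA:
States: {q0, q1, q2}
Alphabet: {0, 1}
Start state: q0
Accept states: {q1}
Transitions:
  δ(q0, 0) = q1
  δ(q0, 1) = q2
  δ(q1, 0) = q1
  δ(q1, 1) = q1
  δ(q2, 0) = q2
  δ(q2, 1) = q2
Analyzing the DFA structure:
Start state: q0
Accept states: {q1}
Interpreting what each state remembers (checking against the transitions):
  q0: nothing has been read yet
  q1: the first symbol was 0
  q2: the first symbol was 1 (trap state)
  δ(q0, 0): in q0 (nothing has been read yet), after reading 0 we have: the first symbol was 0 → q1
  δ(q0, 1): in q0 (nothing has been read yet), after reading 1 we have: the first symbol was 1 (trap state) → q2
  δ(q1, 0): in q1 (the first symbol was 0), after reading 0 we have: the first symbol was 0 → q1
  δ(q1, 1): in q1 (the first symbol was 0), after reading 1 we have: the first symbol was 0 → q1
  δ(q2, 0): in q2 (the first symbol was 1 (trap state)), after reading 0 we have: the first symbol was 1 (trap state) → q2
  δ(q2, 1): in q2 (the first symbol was 1 (trap state)), after reading 1 we have: the first symbol was 1 (trap state) → q2
A string is accepted iff it ends in {q1}, i.e. the first symbol was 0.
Language: All binary strings starting with 0

Final answer: All binary strings starting with 0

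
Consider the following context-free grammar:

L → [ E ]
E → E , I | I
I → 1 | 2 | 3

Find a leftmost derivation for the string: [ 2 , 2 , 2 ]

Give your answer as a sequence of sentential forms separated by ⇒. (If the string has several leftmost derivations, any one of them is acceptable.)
Start with L.
Step 1: the leftmost non-terminal is L; apply L → [ E ]:  [ E ]
Step 2: the leftmost non-terminal is E; apply E → E , I:  [ E , I ]
Step 3: the leftmost non-terminal is E; apply E → E , I:  [ E , I , I ]
Step 4: the leftmost non-terminal is E; apply E → I:  [ I , I , I ]
Step 5: the leftmost non-terminal is I; apply I → 2:  [ 2 , I , I ]
Step 6: the leftmost non-terminal is I; apply I → 2:  [ 2 , 2 , I ]
Step 7: the leftmost non-terminal is I; apply I → 2:  [ 2 , 2 , 2 ]

Final answer: L ⇒ [ E ] ⇒ [ E , I ] ⇒ [ E , I , I ] ⇒ [ I , I , I ] ⇒ [ 2 , I , I ] ⇒ [ 2 , 2 , I ] ⇒ [ 2 , 2 , 2 ]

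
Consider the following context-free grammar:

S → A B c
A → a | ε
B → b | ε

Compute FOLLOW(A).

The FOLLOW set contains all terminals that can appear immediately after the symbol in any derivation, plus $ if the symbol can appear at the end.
A occurs in S → A B c followed by B c. Add FIRST(B) minus ε = {b}; B is nullable (B → ε), so what follows B can also follow A: the terminal c. FOLLOW(A) = {b, c}.

Final answer: {b, c}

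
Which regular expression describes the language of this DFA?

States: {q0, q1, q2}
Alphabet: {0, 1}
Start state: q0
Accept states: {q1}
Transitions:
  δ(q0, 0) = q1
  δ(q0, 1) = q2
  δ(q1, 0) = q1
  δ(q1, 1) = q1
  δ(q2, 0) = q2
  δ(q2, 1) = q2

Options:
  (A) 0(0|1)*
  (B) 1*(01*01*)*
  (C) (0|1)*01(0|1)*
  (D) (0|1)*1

Testing sample strings against the DFA:
  '1001' -> rejected
  '01' -> accepted
  '100' -> rejected
  '0110' -> accepted
Checking each option for a counterexample:
  (A) 0(0|1)*: agrees with the DFA on all strings of length ≤ 4
  (B) 1*(01*01*)*: ε is rejected by the DFA but matches the regex → eliminated
  (C) (0|1)*01(0|1)*: '0' is accepted by the DFA but does not match the regex → eliminated
  (D) (0|1)*1: '0' is accepted by the DFA but does not match the regex → eliminated
Only (A) 0(0|1)* is consistent with the DFA.

Final answer: (A) 0(0|1)*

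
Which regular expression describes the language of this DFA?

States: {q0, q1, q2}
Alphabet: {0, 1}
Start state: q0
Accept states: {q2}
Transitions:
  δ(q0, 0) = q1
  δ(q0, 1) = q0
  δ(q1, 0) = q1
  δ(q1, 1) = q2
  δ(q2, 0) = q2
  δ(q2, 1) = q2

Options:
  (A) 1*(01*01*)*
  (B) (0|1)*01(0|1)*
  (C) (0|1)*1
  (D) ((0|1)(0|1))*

Testing sample strings against the DFA:
  '11111' -> rejected
  '01000' -> accepted
  '10' -> rejected
  '111' -> rejected
Checking each option for a counterexample:
  (A) 1*(01*01*)*: ε is rejected by the DFA but matches the regex → eliminated
  (B) (0|1)*01(0|1)*: agrees with the DFA on all strings of length ≤ 4
  (C) (0|1)*1: '1' is rejected by the DFA but matches the regex → eliminated
  (D) ((0|1)(0|1))*: ε is rejected by the DFA but matches the regex → eliminated
Only (B) (0|1)*01(0|1)* is consistent with the DFA.

Final answer: (B) (0|1)*01(0|1)*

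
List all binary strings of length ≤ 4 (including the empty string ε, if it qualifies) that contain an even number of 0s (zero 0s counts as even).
Checking every binary string of length 0 to 4:
  Length 0: accepted: ε | rejected: (none)
  Length 1: accepted: 1 | rejected: 0
  Length 2: accepted: 00, 11 | rejected: 01, 10
  Length 3: accepted: 001, 010, 100, 111 | rejected: 000, 011, 101, 110
  Length 4: accepted: 0000, 0011, 0101, 0110, 1001, 1010, 1100, 1111 | rejected: 0001, 0010, 0100, 0111, 1000, 1011, 1101, 1110
Total: 16 string(s).

Final answer: ε, 1, 00, 11, 001, 010, 100, 111, 0000, 0011, 0101, 0110, 1001, 1010, 1100, 1111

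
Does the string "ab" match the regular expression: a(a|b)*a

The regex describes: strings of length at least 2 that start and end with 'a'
No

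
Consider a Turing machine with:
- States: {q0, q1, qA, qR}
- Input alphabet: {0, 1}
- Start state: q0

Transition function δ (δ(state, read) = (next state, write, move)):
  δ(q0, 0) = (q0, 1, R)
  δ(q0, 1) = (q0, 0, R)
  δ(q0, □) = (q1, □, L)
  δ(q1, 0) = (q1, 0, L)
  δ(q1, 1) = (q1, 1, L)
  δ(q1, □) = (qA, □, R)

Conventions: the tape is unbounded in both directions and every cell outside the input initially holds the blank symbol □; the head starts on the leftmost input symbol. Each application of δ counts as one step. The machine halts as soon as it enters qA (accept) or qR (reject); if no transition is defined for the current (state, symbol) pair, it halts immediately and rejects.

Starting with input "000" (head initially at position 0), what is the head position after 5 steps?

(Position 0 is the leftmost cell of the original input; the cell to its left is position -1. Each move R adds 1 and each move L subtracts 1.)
Step 0: [q0]000 (head at position 0)
Step 1: δ(q0, 0) = (q0, 1, R)  ⊢  1[q0]00 (head at position 1)
Step 2: δ(q0, 0) = (q0, 1, R)  ⊢  11[q0]0 (head at position 2)
Step 3: δ(q0, 0) = (q0, 1, R)  ⊢  111[q0]□ (head at position 3)
Step 4: δ(q0, □) = (q1, □, L)  ⊢  11[q1]1□ (head at position 2)
Step 5: δ(q1, 1) = (q1, 1, L)  ⊢  1[q1]11□ (head at position 1)
Head position after 5 steps: 1

Final answer: Position 1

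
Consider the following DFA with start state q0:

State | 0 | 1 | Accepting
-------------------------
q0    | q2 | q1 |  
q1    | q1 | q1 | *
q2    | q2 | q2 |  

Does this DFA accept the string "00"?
Start in q0.
Read '0': q0 → q2
Read '0': q2 → q2
Final state q2 is not accepting, so the string is rejected.

Final answer: No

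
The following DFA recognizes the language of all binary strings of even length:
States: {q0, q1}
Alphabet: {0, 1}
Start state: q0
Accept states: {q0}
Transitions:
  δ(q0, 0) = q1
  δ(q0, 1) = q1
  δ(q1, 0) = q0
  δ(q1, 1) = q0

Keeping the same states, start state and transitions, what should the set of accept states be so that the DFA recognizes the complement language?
The DFA is complete (every state has a transition on every symbol), so the complement
is recognized by the same DFA with accepting and non-accepting states swapped.
Original accept states: {q0}
Complement accept states = All states - Original accept states
= {q0, q1} - {q0}
= {q1}
Complement language: strings of ODD length

Final answer: {q1}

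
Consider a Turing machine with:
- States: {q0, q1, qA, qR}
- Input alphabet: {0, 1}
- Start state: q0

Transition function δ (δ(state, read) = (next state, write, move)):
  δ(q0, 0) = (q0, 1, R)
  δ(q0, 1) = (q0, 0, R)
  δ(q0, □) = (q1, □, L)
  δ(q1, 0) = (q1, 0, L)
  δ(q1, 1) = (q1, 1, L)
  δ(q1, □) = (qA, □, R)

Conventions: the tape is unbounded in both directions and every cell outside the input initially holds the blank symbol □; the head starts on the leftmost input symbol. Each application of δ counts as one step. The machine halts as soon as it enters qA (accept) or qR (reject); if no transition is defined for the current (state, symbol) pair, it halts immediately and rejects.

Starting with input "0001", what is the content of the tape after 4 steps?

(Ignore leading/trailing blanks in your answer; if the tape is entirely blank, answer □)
Step 0: [q0]0001 (head at position 0)
Step 1: δ(q0, 0) = (q0, 1, R)  ⊢  1[q0]001 (head at position 1)
Step 2: δ(q0, 0) = (q0, 1, R)  ⊢  11[q0]01 (head at position 2)
Step 3: δ(q0, 0) = (q0, 1, R)  ⊢  111[q0]1 (head at position 3)
Step 4: δ(q0, 1) = (q0, 0, R)  ⊢  1110[q0]□ (head at position 4)
Tape after 4 steps (ignoring surrounding blanks): 1110

Final answer: Tape: 1110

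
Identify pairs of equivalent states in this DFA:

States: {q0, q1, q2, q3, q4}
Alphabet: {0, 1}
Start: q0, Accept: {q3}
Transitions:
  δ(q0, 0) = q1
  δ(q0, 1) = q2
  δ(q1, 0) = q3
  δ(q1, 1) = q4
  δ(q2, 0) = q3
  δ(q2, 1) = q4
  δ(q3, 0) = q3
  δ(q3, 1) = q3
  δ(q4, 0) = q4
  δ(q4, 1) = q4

Using the table-filling algorithm:
Round 0 – mark pairs where exactly one state is accepting: (q0,q3), (q1,q3), (q2,q3), (q3,q4)
Round 1 – newly marked: (q0,q1) [on 0: q1 vs q3, already marked]; (q0,q2) [on 0: q1 vs q3, already marked]; (q1,q4) [on 0: q3 vs q4, already marked]; (q2,q4) [on 0: q3 vs q4, already marked]
Round 2 – newly marked: (q0,q4) [on 0: q1 vs q4, already marked]
No further pairs can be marked.
(q1, q2) unmarked: δ(q1,0)=q3, δ(q2,0)=q3; δ(q1,1)=q4, δ(q2,1)=q4 → equivalent
Equivalent pairs: (q1, q2)

Final answer: Equivalent pairs: (q1, q2)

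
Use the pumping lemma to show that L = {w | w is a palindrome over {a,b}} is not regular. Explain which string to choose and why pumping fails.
Language: L = {w | w is a palindrome over {a,b}} (strings that read the same forwards and backwards)
Step 1: Assume for contradiction that L is regular, with pumping length p.
Step 2: Choose s = a^p b a^p. Then s ∈ L (it reads the same forwards and backwards) and |s| ≥ p.
Step 3: Consider any decomposition s = xyz with |xy| ≤ p and |y| > 0. Since |xy| ≤ p and the first p symbols of s are all a's, y = a^k for some k with 1 ≤ k ≤ p.
Step 4: Pumping up (i = 2): xy²z = a^(p+k) b a^p. Its reverse is a^p b a^(p+k) ≠ a^(p+k) b a^p (the single b is no longer in the middle), so xy²z is not a palindrome and xy²z ∉ L.
This contradicts the pumping lemma, so L is not regular.

Final answer: Choose s = a^p b a^p. Since |xy| ≤ p, y = a^k with k ≥ 1. Then xy²z = a^(p+k) b a^p is not a palindrome, so ∉ L.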